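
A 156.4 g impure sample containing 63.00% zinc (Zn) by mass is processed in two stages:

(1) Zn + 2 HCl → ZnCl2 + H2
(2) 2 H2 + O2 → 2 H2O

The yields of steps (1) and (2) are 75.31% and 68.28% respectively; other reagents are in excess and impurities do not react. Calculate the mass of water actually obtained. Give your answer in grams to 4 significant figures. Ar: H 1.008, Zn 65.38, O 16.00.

Pure Zn = 156.4 × 0.6300 = 98.532 g.
M(Zn) = 65.38 g/mol.
M(H2O) = 2(1.008) + 16.00 = 18.016 g/mol.
n(Zn) = 98.532 / 65.38 = 1.5071 mol.
Step 1 (Zn:H2 = 1:1): theoretical n(H2) = 1.5071 mol; at 75.31% yield, n(H2) = 1.1350 mol.
Step 2 (H2:H2O = 2:2): theoretical n(H2O) = 1.1350 mol, so theoretical mass = 1.1350 × 18.016 = 20.448 g.
At 68.28% yield, actual mass of H2O = 20.448 × 0.6828 = 13.962 g.

13.96 g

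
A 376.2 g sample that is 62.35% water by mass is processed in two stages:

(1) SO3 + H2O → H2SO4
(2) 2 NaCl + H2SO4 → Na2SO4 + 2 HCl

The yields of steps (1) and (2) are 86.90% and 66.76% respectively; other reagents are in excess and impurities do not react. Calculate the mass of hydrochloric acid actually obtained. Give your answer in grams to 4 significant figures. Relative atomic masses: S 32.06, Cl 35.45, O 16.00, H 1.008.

550.8 g

Pure H2O = 376.2 × 0.6235 = 234.56 g.
M(H2O) = 2(1.008) + 16.00 = 18.016 g/mol.
M(HCl) = 1.008 + 35.45 = 36.458 g/mol.
n(H2O) = 234.56 / 18.016 = 13.020 mol.
Step 1 (H2O:H2SO4 = 1:1): theoretical n(H2SO4) = 13.020 mol; at 86.90% yield, n(H2SO4) = 11.314 mol.
Step 2 (H2SO4:HCl = 1:2): theoretical n(HCl) = 22.628 mol, so theoretical mass = 22.628 × 36.458 = 824.97 g.
At 66.76% yield, actual mass of HCl = 824.97 × 0.6676 = 550.75 g.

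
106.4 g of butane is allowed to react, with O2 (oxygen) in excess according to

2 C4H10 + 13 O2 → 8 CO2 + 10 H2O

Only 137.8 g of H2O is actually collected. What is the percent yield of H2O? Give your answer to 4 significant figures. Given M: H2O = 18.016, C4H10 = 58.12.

83.56 %

n(C4H10) = 106.40 g / 58.12 g/mol = 1.8307 mol.
From the equation the C4H10:H2O mole ratio is 2:10, so n(H2O) = 1.8307 × 10/2 = 9.1535 mol.
Mass of H2O = 9.1535 mol × 18.016 g/mol = 164.91 g.
This is the theoretical yield. Percent yield = 137.8 g / 164.91 g × 100% = 83.561%.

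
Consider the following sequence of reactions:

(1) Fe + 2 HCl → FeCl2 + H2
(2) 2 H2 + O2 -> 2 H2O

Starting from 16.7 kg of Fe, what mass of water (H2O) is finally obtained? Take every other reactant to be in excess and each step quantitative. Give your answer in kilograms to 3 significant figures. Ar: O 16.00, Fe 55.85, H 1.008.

M(Fe) = 55.85 g/mol.
M(H2O) = 2(1.008) + 16.00 = 18.016 g/mol.
16.7 kg = 16700 g.
n(Fe) = 16700 / 55.85 = 299.0 mol.
Step 1 gives a 1:1 ratio of Fe to H2, so n(H2) = 299.0 mol.
In step 2 the H2:H2O ratio is 2:2, so n(H2O) = 299.0 mol.
Mass of H2O = 299.0 × 18.016 = 5387 g = 5.39 kg.

5.39 kg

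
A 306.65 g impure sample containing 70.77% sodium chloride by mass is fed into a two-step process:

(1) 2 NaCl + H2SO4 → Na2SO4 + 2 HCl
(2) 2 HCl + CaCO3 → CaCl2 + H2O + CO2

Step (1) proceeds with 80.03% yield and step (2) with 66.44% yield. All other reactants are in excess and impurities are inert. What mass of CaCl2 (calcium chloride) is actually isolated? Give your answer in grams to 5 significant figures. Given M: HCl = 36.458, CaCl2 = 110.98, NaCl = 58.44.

Pure NaCl = 306.65 × 0.7077 = 217.016 g.
n(NaCl) = 217.016 / 58.44 = 3.71349 mol.
Step 1 (NaCl:HCl = 2:2): theoretical n(HCl) = 3.71349 mol; at 80.03% yield, n(HCl) = 2.97190 mol.
Step 2 (HCl:CaCl2 = 2:1): theoretical n(CaCl2) = 1.48595 mol, so theoretical mass = 1.48595 × 110.98 = 164.911 g.
At 66.44% yield, actual mass of CaCl2 = 164.911 × 0.6644 = 109.567 g.

109.57 g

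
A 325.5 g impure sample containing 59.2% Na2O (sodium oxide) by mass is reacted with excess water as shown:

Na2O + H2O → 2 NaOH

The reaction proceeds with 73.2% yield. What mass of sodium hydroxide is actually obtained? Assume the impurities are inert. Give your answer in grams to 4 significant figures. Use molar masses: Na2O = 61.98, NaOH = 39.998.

182.1 g

Pure Na2O available = 325.5 g × 0.592 = 192.70 g.
n(Na2O) = 192.70 g / 61.98 g/mol = 3.1090 mol.
From the equation the Na2O:NaOH mole ratio is 1:2, so n(NaOH) = 3.1090 × 2/1 = 6.2180 mol.
Mass of NaOH = 6.2180 mol × 39.998 g/mol = 248.71 g.
Actual mass collected = 248.71 g × 0.732 = 182.05 g.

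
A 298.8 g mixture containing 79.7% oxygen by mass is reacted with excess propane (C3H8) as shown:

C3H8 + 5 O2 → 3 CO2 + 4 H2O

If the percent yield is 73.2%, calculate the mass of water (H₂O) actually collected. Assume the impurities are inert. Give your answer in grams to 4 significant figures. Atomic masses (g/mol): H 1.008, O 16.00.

78.51 g

Pure O2 available = 298.8 g × 0.797 = 238.14 g.
M(O2) = 2(16.00) = 32.00 g/mol.
M(H2O) = 2(1.008) + 16.00 = 18.016 g/mol.
n(O2) = 238.14 g / 32.00 g/mol = 7.4420 mol.
From the equation the O2:H2O mole ratio is 5:4, so n(H2O) = 7.4420 × 4/5 = 5.9536 mol.
Mass of H2O = 5.9536 mol × 18.016 g/mol = 107.26 g.
Actual mass collected = 107.26 g × 0.732 = 78.514 g.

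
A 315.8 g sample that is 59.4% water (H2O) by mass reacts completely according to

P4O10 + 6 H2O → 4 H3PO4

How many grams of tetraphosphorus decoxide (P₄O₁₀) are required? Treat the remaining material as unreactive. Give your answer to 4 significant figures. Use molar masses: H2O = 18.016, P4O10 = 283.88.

492.6 g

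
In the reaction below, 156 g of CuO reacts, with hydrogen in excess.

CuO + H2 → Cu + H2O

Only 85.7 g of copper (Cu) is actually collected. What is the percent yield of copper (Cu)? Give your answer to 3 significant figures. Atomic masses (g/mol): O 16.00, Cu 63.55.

68.8 %

M(CuO) = 63.55 + 16.00 = 79.55 g/mol.
M(Cu) = 63.55 g/mol.
n(CuO) = 156.0 g / 79.55 g/mol = 1.961 mol.
From the equation the CuO:Cu mole ratio is 1:1, so n(Cu) = 1.961 × 1/1 = 1.961 mol.
Mass of Cu = 1.961 mol × 63.55 g/mol = 124.6 g.
This is the theoretical yield. Percent yield = 85.7 g / 124.6 g × 100% = 68.77%.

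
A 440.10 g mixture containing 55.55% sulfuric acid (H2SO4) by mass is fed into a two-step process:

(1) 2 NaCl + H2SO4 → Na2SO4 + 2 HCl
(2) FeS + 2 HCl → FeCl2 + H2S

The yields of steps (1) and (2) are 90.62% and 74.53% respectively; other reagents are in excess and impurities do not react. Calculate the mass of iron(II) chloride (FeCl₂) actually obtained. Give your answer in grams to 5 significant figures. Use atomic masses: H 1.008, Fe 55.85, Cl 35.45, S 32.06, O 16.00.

Pure H2SO4 = 440.10 × 0.5555 = 244.476 g.
M(H2SO4) = 2(1.008) + 32.06 + 4(16.00) = 98.076 g/mol.
M(FeCl2) = 55.85 + 2(35.45) = 126.75 g/mol.
n(H2SO4) = 244.476 / 98.076 = 2.49272 mol.
Step 1 (H2SO4:HCl = 1:2): theoretical n(HCl) = 4.98543 mol; at 90.62% yield, n(HCl) = 4.51780 mol.
Step 2 (HCl:FeCl2 = 2:1): theoretical n(FeCl2) = 2.25890 mol, so theoretical mass = 2.25890 × 126.75 = 286.315 g.
At 74.53% yield, actual mass of FeCl2 = 286.315 × 0.7453 = 213.391 g.

213.39 g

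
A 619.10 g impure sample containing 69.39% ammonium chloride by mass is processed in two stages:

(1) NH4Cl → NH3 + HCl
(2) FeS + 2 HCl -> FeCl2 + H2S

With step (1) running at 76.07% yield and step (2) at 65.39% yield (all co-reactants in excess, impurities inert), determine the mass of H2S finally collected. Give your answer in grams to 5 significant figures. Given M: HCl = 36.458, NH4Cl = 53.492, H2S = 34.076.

Pure NH4Cl = 619.10 × 0.6939 = 429.593 g.
n(NH4Cl) = 429.593 / 53.492 = 8.03099 mol.
Step 1 (NH4Cl:HCl = 1:1): theoretical n(HCl) = 8.03099 mol; at 76.07% yield, n(HCl) = 6.10917 mol.
Step 2 (HCl:H2S = 2:1): theoretical n(H2S) = 3.05459 mol, so theoretical mass = 3.05459 × 34.076 = 104.088 g.
At 65.39% yield, actual mass of H2S = 104.088 × 0.6539 = 68.0632 g.

68.063 g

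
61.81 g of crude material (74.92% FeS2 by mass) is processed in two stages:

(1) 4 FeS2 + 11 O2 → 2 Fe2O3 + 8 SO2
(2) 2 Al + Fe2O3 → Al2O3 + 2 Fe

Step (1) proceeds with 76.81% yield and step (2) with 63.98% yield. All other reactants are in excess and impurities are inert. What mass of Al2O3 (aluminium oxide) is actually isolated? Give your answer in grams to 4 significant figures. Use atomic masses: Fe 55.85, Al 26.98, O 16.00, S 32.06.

Pure FeS2 = 61.81 × 0.7492 = 46.308 g.
M(FeS2) = 55.85 + 2(32.06) = 119.97 g/mol.
M(Al2O3) = 2(26.98) + 3(16.00) = 101.96 g/mol.
n(FeS2) = 46.308 / 119.97 = 0.38600 mol.
Step 1 (FeS2:Fe2O3 = 4:2): theoretical n(Fe2O3) = 0.19300 mol; at 76.81% yield, n(Fe2O3) = 0.14824 mol.
Step 2 (Fe2O3:Al2O3 = 1:1): theoretical n(Al2O3) = 0.14824 mol, so theoretical mass = 0.14824 × 101.96 = 15.115 g.
At 63.98% yield, actual mass of Al2O3 = 15.115 × 0.6398 = 9.6704 g.

9.670 g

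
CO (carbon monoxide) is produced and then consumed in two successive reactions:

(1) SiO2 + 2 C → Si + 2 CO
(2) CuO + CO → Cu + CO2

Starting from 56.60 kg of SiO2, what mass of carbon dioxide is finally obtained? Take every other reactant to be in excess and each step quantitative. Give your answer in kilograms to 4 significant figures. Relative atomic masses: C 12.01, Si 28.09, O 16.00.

82.91 kg

M(SiO2) = 28.09 + 2(16.00) = 60.09 g/mol.
M(CO2) = 12.01 + 2(16.00) = 44.01 g/mol.
56.60 kg = 56600 g.
n(SiO2) = 56600 / 60.09 = 941.92 mol.
Step 1 gives a 1:2 ratio of SiO2 to CO, so n(CO) = 1883.8 mol.
In step 2 the CO:CO2 ratio is 1:1, so n(CO2) = 1883.8 mol.
Mass of CO2 = 1883.8 × 44.01 = 82908 g = 82.91 kg.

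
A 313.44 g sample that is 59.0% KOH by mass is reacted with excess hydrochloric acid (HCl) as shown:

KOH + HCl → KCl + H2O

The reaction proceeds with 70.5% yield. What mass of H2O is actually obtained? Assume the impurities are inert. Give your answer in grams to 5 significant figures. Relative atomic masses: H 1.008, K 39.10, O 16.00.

Pure KOH available = 313.44 g × 0.590 = 184.930 g.
M(KOH) = 39.10 + 16.00 + 1.008 = 56.108 g/mol.
M(H2O) = 2(1.008) + 16.00 = 18.016 g/mol.
n(KOH) = 184.930 g / 56.108 g/mol = 3.29596 mol.
From the equation the KOH:H2O mole ratio is 1:1, so n(H2O) = 3.29596 × 1/1 = 3.29596 mol.
Mass of H2O = 3.29596 mol × 18.016 g/mol = 59.3800 g.
Actual mass collected = 59.3800 g × 0.705 = 41.8629 g.

41.863 g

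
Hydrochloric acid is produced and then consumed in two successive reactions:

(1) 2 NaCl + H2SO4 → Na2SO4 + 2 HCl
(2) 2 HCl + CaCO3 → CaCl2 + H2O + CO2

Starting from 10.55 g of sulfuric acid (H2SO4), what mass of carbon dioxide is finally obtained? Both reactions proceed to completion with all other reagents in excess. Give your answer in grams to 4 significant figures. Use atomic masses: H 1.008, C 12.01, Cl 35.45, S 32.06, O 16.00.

4.734 g

M(H2SO4) = 2(1.008) + 32.06 + 4(16.00) = 98.076 g/mol.
M(CO2) = 12.01 + 2(16.00) = 44.01 g/mol.
n(H2SO4) = 10.550 / 98.076 = 0.10757 mol.
Step 1 gives a 1:2 ratio of H2SO4 to HCl, so n(HCl) = 0.21514 mol.
In step 2 the HCl:CO2 ratio is 2:1, so n(CO2) = 0.10757 mol.
Mass of CO2 = 0.10757 × 44.01 = 4.7341 g.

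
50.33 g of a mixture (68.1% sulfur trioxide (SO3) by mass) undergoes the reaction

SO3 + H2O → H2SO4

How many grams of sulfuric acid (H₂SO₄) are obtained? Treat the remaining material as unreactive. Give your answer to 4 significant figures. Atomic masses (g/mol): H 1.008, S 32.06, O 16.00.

Mass of pure SO3 = 50.33 g × 0.681 = 34.275 g.
M(SO3) = 32.06 + 3(16.00) = 80.06 g/mol.
M(H2SO4) = 2(1.008) + 32.06 + 4(16.00) = 98.076 g/mol.
n(SO3) = 34.275 g / 80.06 g/mol = 0.42811 mol.
From the equation the SO3:H2SO4 mole ratio is 1:1, so n(H2SO4) = 0.42811 × 1/1 = 0.42811 mol.
Mass of H2SO4 = 0.42811 mol × 98.076 g/mol = 41.988 g.

41.99 g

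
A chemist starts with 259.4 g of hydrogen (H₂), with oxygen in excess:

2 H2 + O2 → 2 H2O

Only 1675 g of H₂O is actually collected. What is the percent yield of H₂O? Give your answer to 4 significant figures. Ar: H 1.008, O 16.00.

M(H2) = 2(1.008) = 2.016 g/mol.
M(H2O) = 2(1.008) + 16.00 = 18.016 g/mol.
n(H2) = 259.40 g / 2.016 g/mol = 128.67 mol.
From the equation the H2:H2O mole ratio is 2:2, so n(H2O) = 128.67 × 2/2 = 128.67 mol.
Mass of H2O = 128.67 mol × 18.016 g/mol = 2318.1 g.
This is the theoretical yield. Percent yield = 1675 g / 2318.1 g × 100% = 72.257%.

72.26 %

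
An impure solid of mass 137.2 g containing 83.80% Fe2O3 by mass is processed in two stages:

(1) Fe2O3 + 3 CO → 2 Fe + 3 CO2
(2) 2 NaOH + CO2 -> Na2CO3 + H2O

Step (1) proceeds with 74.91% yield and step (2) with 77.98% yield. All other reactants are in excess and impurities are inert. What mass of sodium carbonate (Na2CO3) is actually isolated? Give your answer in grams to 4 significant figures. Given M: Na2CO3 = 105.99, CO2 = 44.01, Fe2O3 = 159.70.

133.7 g

Pure Fe2O3 = 137.2 × 0.8380 = 114.97 g.
n(Fe2O3) = 114.97 / 159.70 = 0.71993 mol.
Step 1 (Fe2O3:CO2 = 1:3): theoretical n(CO2) = 2.1598 mol; at 74.91% yield, n(CO2) = 1.6179 mol.
Step 2 (CO2:Na2CO3 = 1:1): theoretical n(Na2CO3) = 1.6179 mol, so theoretical mass = 1.6179 × 105.99 = 171.48 g.
At 77.98% yield, actual mass of Na2CO3 = 171.48 × 0.7798 = 133.72 g.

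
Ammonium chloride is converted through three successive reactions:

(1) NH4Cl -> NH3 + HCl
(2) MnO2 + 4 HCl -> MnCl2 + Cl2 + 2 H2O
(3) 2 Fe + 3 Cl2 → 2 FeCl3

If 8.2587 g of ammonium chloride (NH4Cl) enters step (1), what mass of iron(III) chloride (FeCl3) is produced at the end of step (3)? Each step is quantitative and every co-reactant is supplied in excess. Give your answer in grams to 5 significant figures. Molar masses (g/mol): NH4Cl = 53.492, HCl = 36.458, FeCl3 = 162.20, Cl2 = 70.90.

n(NH4Cl) = 8.2587 / 53.492 = 0.154391 mol.
Reaction (1): NH4Cl→HCl ratio 1:1 ⇒ n(HCl) = 0.154391 mol.
Reaction (2): HCl→Cl2 ratio 4:1 ⇒ n(Cl2) = 0.0385978 mol.
Reaction (3): Cl2→FeCl3 ratio 3:2 ⇒ n(FeCl3) = 0.0257319 mol.
Mass of FeCl3 = 0.0257319 × 162.20 = 4.17371 g.

4.1737 g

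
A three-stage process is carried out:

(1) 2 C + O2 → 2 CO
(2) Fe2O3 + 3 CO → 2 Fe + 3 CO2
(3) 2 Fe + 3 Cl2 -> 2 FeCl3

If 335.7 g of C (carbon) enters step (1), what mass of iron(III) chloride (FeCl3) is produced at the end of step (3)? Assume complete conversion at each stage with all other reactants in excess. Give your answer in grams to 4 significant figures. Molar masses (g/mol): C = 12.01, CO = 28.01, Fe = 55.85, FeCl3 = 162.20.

n(C) = 335.7 / 12.01 = 27.952 mol.
Reaction (1): C→CO ratio 2:2 ⇒ n(CO) = 27.952 mol.
Reaction (2): CO→Fe ratio 3:2 ⇒ n(Fe) = 18.634 mol.
Reaction (3): Fe→FeCl3 ratio 2:2 ⇒ n(FeCl3) = 18.634 mol.
Mass of FeCl3 = 18.634 × 162.20 = 3022.5 g.

3023 g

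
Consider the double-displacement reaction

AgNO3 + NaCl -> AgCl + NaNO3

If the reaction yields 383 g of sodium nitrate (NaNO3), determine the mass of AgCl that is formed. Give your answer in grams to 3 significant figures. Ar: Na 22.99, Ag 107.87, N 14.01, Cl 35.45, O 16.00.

646 g

M(NaNO3) = 22.99 + 14.01 + 3(16.00) = 85.00 g/mol.
M(AgCl) = 107.87 + 35.45 = 143.32 g/mol.
n(NaNO3) = 383.0 g / 85.00 g/mol = 4.506 mol.
From the equation the NaNO3:AgCl mole ratio is 1:1, so n(AgCl) = 4.506 × 1/1 = 4.506 mol.
Mass of AgCl = 4.506 mol × 143.32 g/mol = 645.8 g.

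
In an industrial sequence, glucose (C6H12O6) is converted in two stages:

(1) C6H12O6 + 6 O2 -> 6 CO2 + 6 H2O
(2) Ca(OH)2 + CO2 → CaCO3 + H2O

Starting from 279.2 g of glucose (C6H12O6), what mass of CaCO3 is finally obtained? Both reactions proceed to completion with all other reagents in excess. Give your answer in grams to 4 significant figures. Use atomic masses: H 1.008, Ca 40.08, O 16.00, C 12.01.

930.7 g

M(C6H12O6) = 6(12.01) + 12(1.008) + 6(16.00) = 180.156 g/mol.
M(CaCO3) = 40.08 + 12.01 + 3(16.00) = 100.09 g/mol.
n(C6H12O6) = 279.20 / 180.156 = 1.5498 mol.
Step 1 gives a 1:6 ratio of C6H12O6 to CO2, so n(CO2) = 9.2986 mol.
In step 2 the CO2:CaCO3 ratio is 1:1, so n(CaCO3) = 9.2986 mol.
Mass of CaCO3 = 9.2986 × 100.09 = 930.70 g.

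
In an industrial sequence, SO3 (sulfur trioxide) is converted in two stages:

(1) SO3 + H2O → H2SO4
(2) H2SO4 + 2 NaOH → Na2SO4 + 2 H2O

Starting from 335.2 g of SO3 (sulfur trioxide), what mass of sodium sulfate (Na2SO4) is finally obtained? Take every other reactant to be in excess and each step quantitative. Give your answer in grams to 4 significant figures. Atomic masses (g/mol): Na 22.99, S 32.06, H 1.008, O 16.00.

M(SO3) = 32.06 + 3(16.00) = 80.06 g/mol.
M(Na2SO4) = 2(22.99) + 32.06 + 4(16.00) = 142.04 g/mol.
n(SO3) = 335.20 / 80.06 = 4.1869 mol.
Step 1 gives a 1:1 ratio of SO3 to H2SO4, so n(H2SO4) = 4.1869 mol.
In step 2 the H2SO4:Na2SO4 ratio is 1:1, so n(Na2SO4) = 4.1869 mol.
Mass of Na2SO4 = 4.1869 × 142.04 = 594.70 g.

594.7 g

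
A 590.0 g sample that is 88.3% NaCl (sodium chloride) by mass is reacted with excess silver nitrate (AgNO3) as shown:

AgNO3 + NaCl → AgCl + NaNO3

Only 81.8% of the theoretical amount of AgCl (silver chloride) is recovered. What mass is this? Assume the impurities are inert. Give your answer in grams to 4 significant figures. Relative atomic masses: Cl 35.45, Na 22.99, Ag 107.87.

1045 g

Pure NaCl available = 590.0 g × 0.883 = 520.97 g.
M(NaCl) = 22.99 + 35.45 = 58.44 g/mol.
M(AgCl) = 107.87 + 35.45 = 143.32 g/mol.
n(NaCl) = 520.97 g / 58.44 g/mol = 8.9146 mol.
From the equation the NaCl:AgCl mole ratio is 1:1, so n(AgCl) = 8.9146 × 1/1 = 8.9146 mol.
Mass of AgCl = 8.9146 mol × 143.32 g/mol = 1277.6 g.
Actual mass collected = 1277.6 g × 0.818 = 1045.1 g.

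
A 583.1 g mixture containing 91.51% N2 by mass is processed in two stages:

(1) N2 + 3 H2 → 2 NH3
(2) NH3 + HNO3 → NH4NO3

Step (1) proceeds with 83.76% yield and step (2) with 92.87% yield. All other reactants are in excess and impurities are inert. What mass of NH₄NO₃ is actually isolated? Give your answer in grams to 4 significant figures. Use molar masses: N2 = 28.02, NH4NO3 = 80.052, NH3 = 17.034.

2372 g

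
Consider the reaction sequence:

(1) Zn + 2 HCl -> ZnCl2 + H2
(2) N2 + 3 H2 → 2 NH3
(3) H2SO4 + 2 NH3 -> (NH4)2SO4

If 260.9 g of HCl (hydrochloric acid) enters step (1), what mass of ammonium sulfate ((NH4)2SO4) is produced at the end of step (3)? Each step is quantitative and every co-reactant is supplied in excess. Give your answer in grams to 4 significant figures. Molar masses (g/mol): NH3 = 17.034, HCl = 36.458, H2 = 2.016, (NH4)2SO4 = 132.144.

157.6 g

n(HCl) = 260.9 / 36.458 = 7.1562 mol.
Reaction (1): HCl→H2 ratio 2:1 ⇒ n(H2) = 3.5781 mol.
Reaction (2): H2→NH3 ratio 3:2 ⇒ n(NH3) = 2.3854 mol.
Reaction (3): NH3→(NH4)2SO4 ratio 2:1 ⇒ n((NH4)2SO4) = 1.1927 mol.
Mass of (NH4)2SO4 = 1.1927 × 132.144 = 157.61 g.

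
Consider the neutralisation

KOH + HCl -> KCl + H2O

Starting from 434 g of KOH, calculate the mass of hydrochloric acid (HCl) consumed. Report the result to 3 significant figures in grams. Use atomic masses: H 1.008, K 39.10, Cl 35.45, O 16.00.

M(KOH) = 39.10 + 16.00 + 1.008 = 56.108 g/mol.
M(HCl) = 1.008 + 35.45 = 36.458 g/mol.
n(KOH) = 434.0 g / 56.108 g/mol = 7.735 mol.
From the equation the KOH:HCl mole ratio is 1:1, so n(HCl) = 7.735 × 1/1 = 7.735 mol.
Mass of HCl = 7.735 mol × 36.458 g/mol = 282.0 g.

282 g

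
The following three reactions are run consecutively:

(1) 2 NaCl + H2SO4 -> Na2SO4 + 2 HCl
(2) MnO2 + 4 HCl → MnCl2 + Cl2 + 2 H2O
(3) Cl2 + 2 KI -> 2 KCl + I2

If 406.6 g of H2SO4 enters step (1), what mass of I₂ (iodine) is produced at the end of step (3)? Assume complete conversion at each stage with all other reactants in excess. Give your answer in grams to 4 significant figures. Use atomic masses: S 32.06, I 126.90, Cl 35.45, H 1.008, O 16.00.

526.1 g

M(H2SO4) = 2(1.008) + 32.06 + 4(16.00) = 98.076 g/mol.
M(I2) = 2(126.90) = 253.80 g/mol.
n(H2SO4) = 406.6 / 98.076 = 4.1458 mol.
Reaction (1): H2SO4→HCl ratio 1:2 ⇒ n(HCl) = 8.2915 mol.
Reaction (2): HCl→Cl2 ratio 4:1 ⇒ n(Cl2) = 2.0729 mol.
Reaction (3): Cl2→I2 ratio 1:1 ⇒ n(I2) = 2.0729 mol.
Mass of I2 = 2.0729 × 253.80 = 526.10 g.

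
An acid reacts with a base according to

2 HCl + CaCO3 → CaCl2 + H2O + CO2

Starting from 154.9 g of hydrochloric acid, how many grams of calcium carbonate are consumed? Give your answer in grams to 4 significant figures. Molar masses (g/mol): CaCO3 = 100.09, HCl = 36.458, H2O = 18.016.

212.6 g

n(HCl) = 154.90 g / 36.458 g/mol = 4.2487 mol.
From the equation the HCl:CaCO3 mole ratio is 2:1, so n(CaCO3) = 4.2487 × 1/2 = 2.1244 mol.
Mass of CaCO3 = 2.1244 mol × 100.09 g/mol = 212.63 g.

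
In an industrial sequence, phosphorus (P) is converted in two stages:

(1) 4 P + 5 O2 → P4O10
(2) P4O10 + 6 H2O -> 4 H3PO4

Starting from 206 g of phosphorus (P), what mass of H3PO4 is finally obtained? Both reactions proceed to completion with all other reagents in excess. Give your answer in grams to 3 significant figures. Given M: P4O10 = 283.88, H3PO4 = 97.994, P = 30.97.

n(P) = 206.0 / 30.97 = 6.652 mol.
Step 1 gives a 4:1 ratio of P to P4O10, so n(P4O10) = 1.663 mol.
In step 2 the P4O10:H3PO4 ratio is 1:4, so n(H3PO4) = 6.652 mol.
Mass of H3PO4 = 6.652 × 97.994 = 651.8 g.

652 g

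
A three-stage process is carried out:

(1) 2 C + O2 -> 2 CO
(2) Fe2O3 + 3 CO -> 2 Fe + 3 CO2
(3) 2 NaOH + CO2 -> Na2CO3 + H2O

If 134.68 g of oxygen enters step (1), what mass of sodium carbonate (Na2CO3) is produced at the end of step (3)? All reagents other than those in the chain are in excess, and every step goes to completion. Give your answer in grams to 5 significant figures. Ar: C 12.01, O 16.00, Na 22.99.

M(O2) = 2(16.00) = 32.00 g/mol.
M(Na2CO3) = 2(22.99) + 12.01 + 3(16.00) = 105.99 g/mol.
n(O2) = 134.68 / 32.00 = 4.20875 mol.
Reaction (1): O2→CO ratio 1:2 ⇒ n(CO) = 8.41750 mol.
Reaction (2): CO→CO2 ratio 3:3 ⇒ n(CO2) = 8.41750 mol.
Reaction (3): CO2→Na2CO3 ratio 1:1 ⇒ n(Na2CO3) = 8.41750 mol.
Mass of Na2CO3 = 8.41750 × 105.99 = 892.171 g.

892.17 g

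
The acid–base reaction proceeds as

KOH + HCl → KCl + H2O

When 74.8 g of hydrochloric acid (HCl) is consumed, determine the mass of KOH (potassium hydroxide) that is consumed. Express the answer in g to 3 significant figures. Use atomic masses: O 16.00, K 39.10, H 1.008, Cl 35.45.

M(HCl) = 1.008 + 35.45 = 36.458 g/mol.
M(KOH) = 39.10 + 16.00 + 1.008 = 56.108 g/mol.
n(HCl) = 74.80 g / 36.458 g/mol = 2.052 mol.
From the equation the HCl:KOH mole ratio is 1:1, so n(KOH) = 2.052 × 1/1 = 2.052 mol.
Mass of KOH = 2.052 mol × 56.108 g/mol = 115.1 g.

115 g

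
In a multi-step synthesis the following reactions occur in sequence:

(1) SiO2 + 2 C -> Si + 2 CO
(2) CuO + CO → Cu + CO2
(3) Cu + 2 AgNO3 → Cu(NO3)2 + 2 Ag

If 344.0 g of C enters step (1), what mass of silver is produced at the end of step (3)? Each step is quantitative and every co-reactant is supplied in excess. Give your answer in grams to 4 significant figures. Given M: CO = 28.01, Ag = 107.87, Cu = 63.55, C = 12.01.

n(C) = 344.0 / 12.01 = 28.643 mol.
Reaction (1): C→CO ratio 2:2 ⇒ n(CO) = 28.643 mol.
Reaction (2): CO→Cu ratio 1:1 ⇒ n(Cu) = 28.643 mol.
Reaction (3): Cu→Ag ratio 1:2 ⇒ n(Ag) = 57.286 mol.
Mass of Ag = 57.286 × 107.87 = 6179.4 g.

6179 g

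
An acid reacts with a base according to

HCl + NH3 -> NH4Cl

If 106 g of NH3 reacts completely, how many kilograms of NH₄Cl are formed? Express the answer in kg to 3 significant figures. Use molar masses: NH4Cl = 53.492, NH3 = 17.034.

0.333 kg

n(NH3) = 106.0 g / 17.034 g/mol = 6.223 mol.
From the equation the NH3:NH4Cl mole ratio is 1:1, so n(NH4Cl) = 6.223 × 1/1 = 6.223 mol.
Mass of NH4Cl = 6.223 mol × 53.492 g/mol = 332.9 g.
Converting to kg: 332.9 g = 0.333 kg.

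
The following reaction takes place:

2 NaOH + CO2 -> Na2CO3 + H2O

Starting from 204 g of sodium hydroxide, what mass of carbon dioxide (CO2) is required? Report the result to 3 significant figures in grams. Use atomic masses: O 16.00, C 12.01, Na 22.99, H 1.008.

M(NaOH) = 22.99 + 16.00 + 1.008 = 39.998 g/mol.
M(CO2) = 12.01 + 2(16.00) = 44.01 g/mol.
n(NaOH) = 204.0 g / 39.998 g/mol = 5.100 mol.
From the equation the NaOH:CO2 mole ratio is 2:1, so n(CO2) = 5.100 × 1/2 = 2.550 mol.
Mass of CO2 = 2.550 mol × 44.01 g/mol = 112.2 g.

112 g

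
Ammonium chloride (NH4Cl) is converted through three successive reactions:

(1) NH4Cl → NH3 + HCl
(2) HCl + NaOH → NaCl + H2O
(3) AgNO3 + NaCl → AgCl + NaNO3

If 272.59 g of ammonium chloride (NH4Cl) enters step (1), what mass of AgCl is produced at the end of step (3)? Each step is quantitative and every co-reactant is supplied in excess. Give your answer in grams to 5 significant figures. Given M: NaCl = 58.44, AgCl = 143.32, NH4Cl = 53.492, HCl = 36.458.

n(NH4Cl) = 272.59 / 53.492 = 5.09590 mol.
Reaction (1): NH4Cl→HCl ratio 1:1 ⇒ n(HCl) = 5.09590 mol.
Reaction (2): HCl→NaCl ratio 1:1 ⇒ n(NaCl) = 5.09590 mol.
Reaction (3): NaCl→AgCl ratio 1:1 ⇒ n(AgCl) = 5.09590 mol.
Mass of AgCl = 5.09590 × 143.32 = 730.345 g.

730.34 g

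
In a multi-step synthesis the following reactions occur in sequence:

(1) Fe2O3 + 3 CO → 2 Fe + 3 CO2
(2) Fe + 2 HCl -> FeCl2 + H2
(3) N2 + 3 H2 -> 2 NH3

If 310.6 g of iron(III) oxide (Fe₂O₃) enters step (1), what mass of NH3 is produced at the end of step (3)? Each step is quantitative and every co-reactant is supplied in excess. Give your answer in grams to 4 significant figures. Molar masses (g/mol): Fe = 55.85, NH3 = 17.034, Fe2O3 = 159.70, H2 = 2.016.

44.17 g

n(Fe2O3) = 310.6 / 159.70 = 1.9449 mol.
Reaction (1): Fe2O3→Fe ratio 1:2 ⇒ n(Fe) = 3.8898 mol.
Reaction (2): Fe→H2 ratio 1:1 ⇒ n(H2) = 3.8898 mol.
Reaction (3): H2→NH3 ratio 3:2 ⇒ n(NH3) = 2.5932 mol.
Mass of NH3 = 2.5932 × 17.034 = 44.172 g.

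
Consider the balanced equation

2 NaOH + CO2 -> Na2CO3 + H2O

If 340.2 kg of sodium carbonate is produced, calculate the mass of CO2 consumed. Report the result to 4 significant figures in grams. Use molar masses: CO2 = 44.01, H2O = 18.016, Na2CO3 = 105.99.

141300 g

Convert: 340.2 kg = 340200 g.
n(Na2CO3) = 340200 g / 105.99 g/mol = 3209.7 mol.
From the equation the Na2CO3:CO2 mole ratio is 1:1, so n(CO2) = 3209.7 × 1/1 = 3209.7 mol.
Mass of CO2 = 3209.7 mol × 44.01 g/mol = 141260 g.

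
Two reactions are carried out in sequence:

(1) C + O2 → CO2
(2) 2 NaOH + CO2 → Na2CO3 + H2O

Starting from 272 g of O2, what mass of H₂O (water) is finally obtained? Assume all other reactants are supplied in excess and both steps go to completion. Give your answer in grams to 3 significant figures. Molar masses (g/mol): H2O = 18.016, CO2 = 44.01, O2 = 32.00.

153 g

n(O2) = 272.0 / 32.00 = 8.500 mol.
Step 1 gives a 1:1 ratio of O2 to CO2, so n(CO2) = 8.500 mol.
In step 2 the CO2:H2O ratio is 1:1, so n(H2O) = 8.500 mol.
Mass of H2O = 8.500 × 18.016 = 153.1 g.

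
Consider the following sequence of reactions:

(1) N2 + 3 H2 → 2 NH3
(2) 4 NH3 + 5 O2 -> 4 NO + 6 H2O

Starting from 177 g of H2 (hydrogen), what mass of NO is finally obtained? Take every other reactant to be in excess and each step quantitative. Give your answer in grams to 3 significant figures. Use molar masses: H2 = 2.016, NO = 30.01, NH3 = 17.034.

1760 g

n(H2) = 177.0 / 2.016 = 87.80 mol.
Step 1 gives a 3:2 ratio of H2 to NH3, so n(NH3) = 58.53 mol.
In step 2 the NH3:NO ratio is 4:4, so n(NO) = 58.53 mol.
Mass of NO = 58.53 × 30.01 = 1757 g.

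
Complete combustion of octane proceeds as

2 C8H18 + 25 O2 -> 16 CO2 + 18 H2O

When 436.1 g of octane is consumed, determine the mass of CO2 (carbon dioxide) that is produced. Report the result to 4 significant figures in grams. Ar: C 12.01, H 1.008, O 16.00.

M(C8H18) = 8(12.01) + 18(1.008) = 114.224 g/mol.
M(CO2) = 12.01 + 2(16.00) = 44.01 g/mol.
n(C8H18) = 436.10 g / 114.224 g/mol = 3.8179 mol.
From the equation the C8H18:CO2 mole ratio is 2:16, so n(CO2) = 3.8179 × 16/2 = 30.543 mol.
Mass of CO2 = 30.543 mol × 44.01 g/mol = 1344.2 g.

1344 g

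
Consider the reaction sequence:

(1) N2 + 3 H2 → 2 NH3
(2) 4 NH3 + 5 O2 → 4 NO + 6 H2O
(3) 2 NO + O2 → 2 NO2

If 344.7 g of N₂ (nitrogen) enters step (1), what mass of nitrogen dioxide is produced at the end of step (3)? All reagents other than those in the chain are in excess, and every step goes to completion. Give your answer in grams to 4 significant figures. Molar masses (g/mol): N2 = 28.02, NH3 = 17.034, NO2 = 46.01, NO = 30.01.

n(N2) = 344.7 / 28.02 = 12.302 mol.
Reaction (1): N2→NH3 ratio 1:2 ⇒ n(NH3) = 24.604 mol.
Reaction (2): NH3→NO ratio 4:4 ⇒ n(NO) = 24.604 mol.
Reaction (3): NO→NO2 ratio 2:2 ⇒ n(NO2) = 24.604 mol.
Mass of NO2 = 24.604 × 46.01 = 1132.0 g.

1132 g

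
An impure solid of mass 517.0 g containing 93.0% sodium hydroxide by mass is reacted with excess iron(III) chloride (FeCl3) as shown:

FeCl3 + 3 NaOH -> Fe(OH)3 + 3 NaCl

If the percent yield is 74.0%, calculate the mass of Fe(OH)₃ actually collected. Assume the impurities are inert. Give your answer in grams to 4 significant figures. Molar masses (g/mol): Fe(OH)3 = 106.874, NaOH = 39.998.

Pure NaOH available = 517.0 g × 0.930 = 480.81 g.
n(NaOH) = 480.81 g / 39.998 g/mol = 12.021 mol.
From the equation the NaOH:Fe(OH)3 mole ratio is 3:1, so n(Fe(OH)3) = 12.021 × 1/3 = 4.0070 mol.
Mass of Fe(OH)3 = 4.0070 mol × 106.874 g/mol = 428.24 g.
Actual mass collected = 428.24 g × 0.740 = 316.90 g.

316.9 g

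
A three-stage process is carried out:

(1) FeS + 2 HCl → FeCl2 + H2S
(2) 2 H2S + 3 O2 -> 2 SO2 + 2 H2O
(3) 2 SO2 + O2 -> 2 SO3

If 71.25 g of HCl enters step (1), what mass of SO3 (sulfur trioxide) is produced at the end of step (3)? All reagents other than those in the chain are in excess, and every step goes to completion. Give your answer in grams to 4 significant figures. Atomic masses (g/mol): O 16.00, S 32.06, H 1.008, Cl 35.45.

78.23 g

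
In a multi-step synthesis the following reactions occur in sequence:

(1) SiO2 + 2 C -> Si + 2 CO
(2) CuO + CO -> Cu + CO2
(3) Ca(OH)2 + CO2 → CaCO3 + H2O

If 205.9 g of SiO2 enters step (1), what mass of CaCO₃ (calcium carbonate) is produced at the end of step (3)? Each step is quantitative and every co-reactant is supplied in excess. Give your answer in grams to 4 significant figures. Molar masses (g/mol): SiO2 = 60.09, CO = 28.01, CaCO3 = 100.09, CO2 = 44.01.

n(SiO2) = 205.9 / 60.09 = 3.4265 mol.
Reaction (1): SiO2→CO ratio 1:2 ⇒ n(CO) = 6.8531 mol.
Reaction (2): CO→CO2 ratio 1:1 ⇒ n(CO2) = 6.8531 mol.
Reaction (3): CO2→CaCO3 ratio 1:1 ⇒ n(CaCO3) = 6.8531 mol.
Mass of CaCO3 = 6.8531 × 100.09 = 685.92 g.

685.9 g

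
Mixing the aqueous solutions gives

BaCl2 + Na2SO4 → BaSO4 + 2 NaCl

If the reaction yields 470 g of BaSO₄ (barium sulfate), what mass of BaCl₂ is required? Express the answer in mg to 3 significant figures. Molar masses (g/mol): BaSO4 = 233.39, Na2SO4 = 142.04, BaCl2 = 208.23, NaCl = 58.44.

n(BaSO4) = 470.0 g / 233.39 g/mol = 2.014 mol.
From the equation the BaSO4:BaCl2 mole ratio is 1:1, so n(BaCl2) = 2.014 × 1/1 = 2.014 mol.
Mass of BaCl2 = 2.014 mol × 208.23 g/mol = 419.3 g.
Converting to mg: 419.3 g = 419000 mg.

419000 mg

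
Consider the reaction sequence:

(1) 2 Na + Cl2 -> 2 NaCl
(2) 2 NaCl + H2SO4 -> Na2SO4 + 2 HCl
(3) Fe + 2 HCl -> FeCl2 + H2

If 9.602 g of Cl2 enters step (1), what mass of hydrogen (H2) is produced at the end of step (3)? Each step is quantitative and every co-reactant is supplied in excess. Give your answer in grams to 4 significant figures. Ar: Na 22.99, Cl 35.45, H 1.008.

M(Cl2) = 2(35.45) = 70.90 g/mol.
M(H2) = 2(1.008) = 2.016 g/mol.
n(Cl2) = 9.602 / 70.90 = 0.13543 mol.
Reaction (1): Cl2→NaCl ratio 1:2 ⇒ n(NaCl) = 0.27086 mol.
Reaction (2): NaCl→HCl ratio 2:2 ⇒ n(HCl) = 0.27086 mol.
Reaction (3): HCl→H2 ratio 2:1 ⇒ n(H2) = 0.13543 mol.
Mass of H2 = 0.13543 × 2.016 = 0.27303 g.

0.2730 g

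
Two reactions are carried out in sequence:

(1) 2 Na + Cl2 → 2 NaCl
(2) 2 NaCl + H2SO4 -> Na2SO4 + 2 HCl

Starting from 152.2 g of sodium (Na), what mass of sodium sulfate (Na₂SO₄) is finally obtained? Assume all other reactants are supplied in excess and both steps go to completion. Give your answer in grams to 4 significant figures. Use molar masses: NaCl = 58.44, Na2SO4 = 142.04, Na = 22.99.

n(Na) = 152.20 / 22.99 = 6.6203 mol.
Step 1 gives a 2:2 ratio of Na to NaCl, so n(NaCl) = 6.6203 mol.
In step 2 the NaCl:Na2SO4 ratio is 2:1, so n(Na2SO4) = 3.3101 mol.
Mass of Na2SO4 = 3.3101 × 142.04 = 470.17 g.

470.2 g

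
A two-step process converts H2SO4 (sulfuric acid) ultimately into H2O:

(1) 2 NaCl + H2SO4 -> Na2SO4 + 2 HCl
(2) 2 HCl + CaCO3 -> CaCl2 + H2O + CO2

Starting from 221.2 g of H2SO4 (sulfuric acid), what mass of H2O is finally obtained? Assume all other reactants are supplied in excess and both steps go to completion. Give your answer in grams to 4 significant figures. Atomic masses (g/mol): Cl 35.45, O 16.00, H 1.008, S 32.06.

40.63 g

M(H2SO4) = 2(1.008) + 32.06 + 4(16.00) = 98.076 g/mol.
M(H2O) = 2(1.008) + 16.00 = 18.016 g/mol.
n(H2SO4) = 221.20 / 98.076 = 2.2554 mol.
Step 1 gives a 1:2 ratio of H2SO4 to HCl, so n(HCl) = 4.5108 mol.
In step 2 the HCl:H2O ratio is 2:1, so n(H2O) = 2.2554 mol.
Mass of H2O = 2.2554 × 18.016 = 40.633 g.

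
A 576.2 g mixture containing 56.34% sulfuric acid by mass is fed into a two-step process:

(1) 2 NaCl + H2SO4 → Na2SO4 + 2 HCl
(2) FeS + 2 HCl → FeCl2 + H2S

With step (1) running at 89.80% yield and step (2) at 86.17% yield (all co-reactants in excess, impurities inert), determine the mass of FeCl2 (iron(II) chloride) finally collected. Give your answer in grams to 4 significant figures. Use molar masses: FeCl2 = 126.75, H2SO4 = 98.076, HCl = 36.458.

Pure H2SO4 = 576.2 × 0.5634 = 324.63 g.
n(H2SO4) = 324.63 / 98.076 = 3.3100 mol.
Step 1 (H2SO4:HCl = 1:2): theoretical n(HCl) = 6.6200 mol; at 89.80% yield, n(HCl) = 5.9448 mol.
Step 2 (HCl:FeCl2 = 2:1): theoretical n(FeCl2) = 2.9724 mol, so theoretical mass = 2.9724 × 126.75 = 376.75 g.
At 86.17% yield, actual mass of FeCl2 = 376.75 × 0.8617 = 324.64 g.

324.6 g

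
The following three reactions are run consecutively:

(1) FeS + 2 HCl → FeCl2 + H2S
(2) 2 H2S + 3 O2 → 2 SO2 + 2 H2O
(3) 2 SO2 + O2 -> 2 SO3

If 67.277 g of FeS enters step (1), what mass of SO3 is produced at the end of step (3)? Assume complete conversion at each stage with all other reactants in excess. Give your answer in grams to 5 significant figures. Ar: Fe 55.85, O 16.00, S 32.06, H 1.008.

M(FeS) = 55.85 + 32.06 = 87.91 g/mol.
M(SO3) = 32.06 + 3(16.00) = 80.06 g/mol.
n(FeS) = 67.277 / 87.91 = 0.765294 mol.
Reaction (1): FeS→H2S ratio 1:1 ⇒ n(H2S) = 0.765294 mol.
Reaction (2): H2S→SO2 ratio 2:2 ⇒ n(SO2) = 0.765294 mol.
Reaction (3): SO2→SO3 ratio 2:2 ⇒ n(SO3) = 0.765294 mol.
Mass of SO3 = 0.765294 × 80.06 = 61.2694 g.

61.269 g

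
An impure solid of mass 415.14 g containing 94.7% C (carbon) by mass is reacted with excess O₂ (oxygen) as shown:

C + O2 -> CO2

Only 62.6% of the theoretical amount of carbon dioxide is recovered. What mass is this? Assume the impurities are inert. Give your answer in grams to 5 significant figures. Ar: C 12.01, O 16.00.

Pure C available = 415.14 g × 0.947 = 393.138 g.
M(C) = 12.01 g/mol.
M(CO2) = 12.01 + 2(16.00) = 44.01 g/mol.
n(C) = 393.138 g / 12.01 g/mol = 32.7342 mol.
From the equation the C:CO2 mole ratio is 1:1, so n(CO2) = 32.7342 × 1/1 = 32.7342 mol.
Mass of CO2 = 32.7342 mol × 44.01 g/mol = 1440.63 g.
Actual mass collected = 1440.63 g × 0.626 = 901.835 g.

901.84 g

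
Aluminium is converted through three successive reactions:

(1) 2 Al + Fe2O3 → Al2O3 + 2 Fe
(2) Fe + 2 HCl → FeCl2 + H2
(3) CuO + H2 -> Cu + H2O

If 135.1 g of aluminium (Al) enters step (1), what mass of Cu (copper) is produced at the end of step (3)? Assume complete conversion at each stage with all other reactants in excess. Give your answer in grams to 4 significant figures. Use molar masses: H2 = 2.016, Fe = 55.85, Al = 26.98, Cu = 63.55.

318.2 g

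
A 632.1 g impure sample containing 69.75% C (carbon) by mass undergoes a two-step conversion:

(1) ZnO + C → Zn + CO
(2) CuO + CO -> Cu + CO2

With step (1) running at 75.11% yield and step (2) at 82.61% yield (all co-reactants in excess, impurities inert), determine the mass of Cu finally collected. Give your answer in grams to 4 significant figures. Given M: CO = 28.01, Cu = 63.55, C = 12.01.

Pure C = 632.1 × 0.6975 = 440.89 g.
n(C) = 440.89 / 12.01 = 36.710 mol.
Step 1 (C:CO = 1:1): theoretical n(CO) = 36.710 mol; at 75.11% yield, n(CO) = 27.573 mol.
Step 2 (CO:Cu = 1:1): theoretical n(Cu) = 27.573 mol, so theoretical mass = 27.573 × 63.55 = 1752.3 g.
At 82.61% yield, actual mass of Cu = 1752.3 × 0.8261 = 1447.5 g.

1448 g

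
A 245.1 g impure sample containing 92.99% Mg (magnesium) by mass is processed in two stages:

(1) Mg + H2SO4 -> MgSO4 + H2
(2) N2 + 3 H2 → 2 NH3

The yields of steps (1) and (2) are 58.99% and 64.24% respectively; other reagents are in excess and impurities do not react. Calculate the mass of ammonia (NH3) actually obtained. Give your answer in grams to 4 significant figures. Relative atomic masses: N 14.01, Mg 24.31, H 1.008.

40.35 g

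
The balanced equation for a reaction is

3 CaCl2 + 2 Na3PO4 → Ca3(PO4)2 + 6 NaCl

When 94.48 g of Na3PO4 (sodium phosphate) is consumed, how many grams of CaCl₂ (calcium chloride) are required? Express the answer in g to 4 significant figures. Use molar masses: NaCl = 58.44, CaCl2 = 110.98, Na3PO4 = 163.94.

n(Na3PO4) = 94.480 g / 163.94 g/mol = 0.57631 mol.
From the equation the Na3PO4:CaCl2 mole ratio is 2:3, so n(CaCl2) = 0.57631 × 3/2 = 0.86446 mol.
Mass of CaCl2 = 0.86446 mol × 110.98 g/mol = 95.938 g.

95.94 g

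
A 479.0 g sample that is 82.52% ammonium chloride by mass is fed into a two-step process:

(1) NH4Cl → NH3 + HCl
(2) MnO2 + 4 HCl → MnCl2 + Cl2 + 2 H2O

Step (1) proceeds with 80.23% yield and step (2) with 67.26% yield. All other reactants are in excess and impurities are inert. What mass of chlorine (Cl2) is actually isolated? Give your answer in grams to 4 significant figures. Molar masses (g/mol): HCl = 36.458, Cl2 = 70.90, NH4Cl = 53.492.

Pure NH4Cl = 479.0 × 0.8252 = 395.27 g.
n(NH4Cl) = 395.27 / 53.492 = 7.3893 mol.
Step 1 (NH4Cl:HCl = 1:1): theoretical n(HCl) = 7.3893 mol; at 80.23% yield, n(HCl) = 5.9285 mol.
Step 2 (HCl:Cl2 = 4:1): theoretical n(Cl2) = 1.4821 mol, so theoretical mass = 1.4821 × 70.90 = 105.08 g.
At 67.26% yield, actual mass of Cl2 = 105.08 × 0.6726 = 70.678 g.

70.68 g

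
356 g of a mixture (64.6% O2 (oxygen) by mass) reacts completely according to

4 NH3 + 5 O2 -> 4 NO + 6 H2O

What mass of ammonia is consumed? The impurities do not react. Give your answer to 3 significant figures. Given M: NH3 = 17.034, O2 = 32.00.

97.9 g

Mass of pure O2 = 356 g × 0.646 = 230.0 g.
n(O2) = 230.0 g / 32.00 g/mol = 7.187 mol.
From the equation the O2:NH3 mole ratio is 5:4, so n(NH3) = 7.187 × 4/5 = 5.749 mol.
Mass of NH3 = 5.749 mol × 17.034 g/mol = 97.94 g.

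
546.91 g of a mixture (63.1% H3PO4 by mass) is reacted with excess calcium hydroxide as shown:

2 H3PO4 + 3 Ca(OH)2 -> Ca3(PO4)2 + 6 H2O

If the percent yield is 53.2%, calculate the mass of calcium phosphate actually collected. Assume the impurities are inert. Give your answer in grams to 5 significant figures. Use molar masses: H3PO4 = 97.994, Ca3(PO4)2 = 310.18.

Pure H3PO4 available = 546.91 g × 0.631 = 345.100 g.
n(H3PO4) = 345.100 g / 97.994 g/mol = 3.52165 mol.
From the equation the H3PO4:Ca3(PO4)2 mole ratio is 2:1, so n(Ca3(PO4)2) = 3.52165 × 1/2 = 1.76082 mol.
Mass of Ca3(PO4)2 = 1.76082 mol × 310.18 g/mol = 546.172 g.
Actual mass collected = 546.172 g × 0.532 = 290.564 g.

290.56 g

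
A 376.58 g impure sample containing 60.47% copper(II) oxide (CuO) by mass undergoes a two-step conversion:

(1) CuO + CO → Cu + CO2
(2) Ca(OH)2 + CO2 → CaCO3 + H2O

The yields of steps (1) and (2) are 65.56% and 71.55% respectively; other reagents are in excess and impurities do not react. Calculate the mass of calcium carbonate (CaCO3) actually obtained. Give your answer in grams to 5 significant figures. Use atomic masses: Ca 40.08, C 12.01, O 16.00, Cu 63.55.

134.40 g

Pure CuO = 376.58 × 0.6047 = 227.718 g.
M(CuO) = 63.55 + 16.00 = 79.55 g/mol.
M(CaCO3) = 40.08 + 12.01 + 3(16.00) = 100.09 g/mol.
n(CuO) = 227.718 / 79.55 = 2.86258 mol.
Step 1 (CuO:CO2 = 1:1): theoretical n(CO2) = 2.86258 mol; at 65.56% yield, n(CO2) = 1.87670 mol.
Step 2 (CO2:CaCO3 = 1:1): theoretical n(CaCO3) = 1.87670 mol, so theoretical mass = 1.87670 × 100.09 = 187.839 g.
At 71.55% yield, actual mass of CaCO3 = 187.839 × 0.7155 = 134.399 g.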